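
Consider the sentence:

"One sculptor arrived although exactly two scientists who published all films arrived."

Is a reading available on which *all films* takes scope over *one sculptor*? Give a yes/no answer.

No

Structurally, *all films* is inside the relative clause *who published all films*, which is itself inside the adjunct *although exactly two scientists who published all films arrived*.
Even if one barrier were somehow void, the other would still block QR.
*all films* > *one sculptor* would require crossing that boundary, which is illicit.
(Only the surface reading survives: one fixed sculptor with respect to all the relevant films.)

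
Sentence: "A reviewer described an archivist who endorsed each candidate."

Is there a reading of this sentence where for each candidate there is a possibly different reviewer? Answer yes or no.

The described interpretation is the *each candidate* > *a reviewer* scoping.
*each candidate* occurs within the relative clause *who endorsed each candidate* modifying *an archivist*.
The relative clause forms an island for QR, so the quantifier is confined to the head noun's restrictor.
There is no licit LF on which *each candidate* c-commands *a reviewer*.

No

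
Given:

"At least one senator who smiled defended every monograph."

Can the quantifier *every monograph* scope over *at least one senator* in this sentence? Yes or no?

The relative clause *who smiled* modifies *at least one senator*, but *every monograph* is not inside that relative clause — it is an argument of the matrix verb.
With no island boundary between them, the object can take inverse scope over the subject via ordinary QR within the clause.

Yes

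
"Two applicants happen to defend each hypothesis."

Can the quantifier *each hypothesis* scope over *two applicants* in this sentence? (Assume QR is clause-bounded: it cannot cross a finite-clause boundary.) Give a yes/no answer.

Yes

Infinitival complements of raising predicates do not block QR; *each hypothesis* and *two applicants* are effectively clausemates.
Nothing blocks QR of the lower DP to a position above the higher one, so inverse scope is available.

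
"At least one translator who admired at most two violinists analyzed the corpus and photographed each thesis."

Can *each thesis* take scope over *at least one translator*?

No

Structurally, *each thesis* is inside one conjunct of the coordinate structure (*photographed each thesis*).
The Coordinate Structure Constraint blocks movement (including QR) out of a single conjunct.
So *each thesis* cannot raise to a position above *at least one translator*.
(Only the surface reading survives: one fixed translator with respect to all the relevant theses.)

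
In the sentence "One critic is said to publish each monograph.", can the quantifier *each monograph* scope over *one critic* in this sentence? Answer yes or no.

Infinitival complements of raising predicates do not block QR; *each monograph* and *one critic* are effectively clausemates.
Ordinary QR to a clause-peripheral position gives the wide-scope LF for the lower DP.
Both orderings are possible: *one critic* > *each monograph* and *each monograph* > *one critic*.

Yes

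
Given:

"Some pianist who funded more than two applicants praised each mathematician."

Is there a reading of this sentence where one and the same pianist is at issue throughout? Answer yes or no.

The described interpretation is the *some pianist* > *each mathematician* scoping.
Nothing needs to raise for *some pianist* > *each mathematician*, so no island constraint is at stake.

Yes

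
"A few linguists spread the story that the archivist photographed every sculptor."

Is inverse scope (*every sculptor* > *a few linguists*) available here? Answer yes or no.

No

Structurally, *every sculptor* is inside the complex NP *the story that the archivist photographed every sculptor*.
A that-clause complement to a noun is an island; QR cannot cross the NP boundary.
So *every sculptor* cannot raise to a position above *a few linguists*.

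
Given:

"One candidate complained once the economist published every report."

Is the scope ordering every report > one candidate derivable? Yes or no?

No

The DP *every report* is contained in the adjunct clause *once the economist published every report*.
Scope out of an adjunct clause is unavailable: QR respects the adjunct-island constraint.
So *every report* cannot raise high enough to outscope *one candidate*; only the surface ordering *one candidate* > *every report* is available.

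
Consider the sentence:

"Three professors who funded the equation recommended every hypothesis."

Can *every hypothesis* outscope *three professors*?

Yes

The RC *who funded the equation* is an island, but *every hypothesis* is not inside it — it is the matrix object, a clausemate of *three professors*.
Nothing blocks QR of the lower DP to a position above the higher one, so inverse scope is available.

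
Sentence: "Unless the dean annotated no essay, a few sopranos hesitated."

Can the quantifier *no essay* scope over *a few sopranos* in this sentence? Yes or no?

No

*no essay* occurs within the adjunct clause *unless the dean annotated no essay*.
Adjuncts are opaque for quantifier raising; a quantifier in an adjunct stays inside it.
*no essay* is confined to the island and cannot take scope over *a few sopranos*.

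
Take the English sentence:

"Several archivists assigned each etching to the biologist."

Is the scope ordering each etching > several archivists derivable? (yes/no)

*several archivists* and *each etching* are co-arguments of the matrix verb, with nothing but a clause-internal boundary between them.
QR within a single clause is free, so the lower quantifier may take scope over the higher one.

Yes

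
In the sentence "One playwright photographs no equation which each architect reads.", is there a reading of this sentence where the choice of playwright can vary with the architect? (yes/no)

No

The paraphrase describes the scope ordering *each architect* > *one playwright*.
The target quantifier *each architect* is part of the relative clause *which each architect reads* modifying *no equation*.
QR out of a relative clause is ruled out by the relative-clause island constraint.
So *each architect* cannot raise high enough to outscope *one playwright*; only the surface ordering *one playwright* > *each architect* is available.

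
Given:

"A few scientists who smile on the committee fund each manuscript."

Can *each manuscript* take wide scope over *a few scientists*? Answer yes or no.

Yes

*each manuscript* is a matrix argument; only *a few scientists* is modified by the relative clause *who smile on the committee*, so the RC island is irrelevant to the target quantifier.
Ordinary QR to a clause-peripheral position gives the wide-scope LF for the lower DP.
Both orderings are possible: *a few scientists* > *each manuscript* and *each manuscript* > *a few scientists*.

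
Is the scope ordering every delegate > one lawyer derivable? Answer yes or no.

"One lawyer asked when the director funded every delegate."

*every delegate* is embedded in the embedded question *when the director funded every delegate*.
An indirect question is a wh-island; the filled [Spec,CP] blocks QR across the CP edge.
The inverse ordering *every delegate* > *one lawyer* is therefore underivable.

No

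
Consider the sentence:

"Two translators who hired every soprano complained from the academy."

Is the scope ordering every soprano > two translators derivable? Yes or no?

The target quantifier *every soprano* is part of the relative clause *who hired every soprano*.
Quantifiers inside a relative clause are trapped there; the RC boundary blocks QR.
So the wide-scope reading for *every soprano* is blocked.

No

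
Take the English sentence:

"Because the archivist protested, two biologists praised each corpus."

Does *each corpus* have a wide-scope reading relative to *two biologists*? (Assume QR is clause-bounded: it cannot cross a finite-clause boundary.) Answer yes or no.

*each corpus* is a matrix argument; the adjunct is an island but the target quantifier is outside it.
With no island boundary between them, the object can take inverse scope over the subject via ordinary QR within the clause.

Yes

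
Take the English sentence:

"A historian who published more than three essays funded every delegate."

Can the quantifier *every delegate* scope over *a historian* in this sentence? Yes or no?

The RC *who published more than three essays* is an island, but *every delegate* is not inside it — it is the matrix object, a clausemate of *a historian*.
No island intervenes, so both surface and inverse scope are derivable.
So *every delegate* > *a historian* is among the available readings.

Yes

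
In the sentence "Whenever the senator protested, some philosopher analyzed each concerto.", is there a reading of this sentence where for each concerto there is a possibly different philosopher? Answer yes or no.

The paraphrase describes the scope ordering *each concerto* > *some philosopher*.
Although there is an adjunct clause, *each concerto* is in the main clause, not inside the adjunct.
QR within a single clause is free, so the lower quantifier may take scope over the higher one.

Yes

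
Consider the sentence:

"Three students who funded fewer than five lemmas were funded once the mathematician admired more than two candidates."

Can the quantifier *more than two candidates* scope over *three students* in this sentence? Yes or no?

No

*more than two candidates* is embedded in the adjunct clause *once the mathematician admired more than two candidates*.
Adverbial clauses are not L-marked, so they are barriers for QR — the quantifier cannot escape the adjunct.
*more than two candidates* is confined to the island and cannot take scope over *three students*.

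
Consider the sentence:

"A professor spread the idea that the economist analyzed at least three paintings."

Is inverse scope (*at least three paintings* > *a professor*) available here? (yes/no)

No

The target quantifier *at least three paintings* is part of the complex NP *the idea that the economist analyzed at least three paintings*.
Since the clause is the complement of a nominal head, the CNPC blocks scope extraction.
*at least three paintings* is confined to the island and cannot take scope over *a professor*.
(Only the surface reading survives: one fixed professor with respect to all the relevant paintings.)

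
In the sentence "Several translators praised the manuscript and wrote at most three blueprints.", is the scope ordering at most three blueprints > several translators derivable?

Structurally, *at most three blueprints* is inside one conjunct of the coordinate structure (*wrote at most three blueprints*).
Coordinate structures are islands for non-across-the-board movement, QR included.
Hence only narrow scope for *at most three blueprints* (under *several translators*) survives.

No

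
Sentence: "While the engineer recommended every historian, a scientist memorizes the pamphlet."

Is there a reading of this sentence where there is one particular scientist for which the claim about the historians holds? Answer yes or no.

This is the *a scientist* > *every historian* reading.
Nothing needs to raise out of an island for *a scientist* > *every historian*: *a scientist* takes scope from its matrix position over the clause containing *every historian*.

Yes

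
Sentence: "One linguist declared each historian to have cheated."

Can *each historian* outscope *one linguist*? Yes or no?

The ECM infinitive is scope-transparent — *each historian* is free to raise above *one linguist*.
Ordinary QR to a clause-peripheral position gives the wide-scope LF for the lower DP.
So *each historian* > *one linguist* is among the available readings.

Yes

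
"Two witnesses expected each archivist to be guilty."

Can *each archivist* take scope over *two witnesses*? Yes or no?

Yes

ECM infinitives lack a CP barrier, so *each archivist* can QR over the matrix subject *two witnesses*.
With no island boundary between them, the object can take inverse scope over the subject via ordinary QR within the clause.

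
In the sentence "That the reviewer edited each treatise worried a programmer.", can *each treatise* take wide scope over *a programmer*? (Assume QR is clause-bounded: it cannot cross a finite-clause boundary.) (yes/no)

No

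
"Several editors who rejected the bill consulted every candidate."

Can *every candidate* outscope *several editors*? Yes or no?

Yes

*every candidate* sits in the matrix clause, not in the relative clause on *several editors*.
Nothing blocks QR of the lower DP to a position above the higher one, so inverse scope is available.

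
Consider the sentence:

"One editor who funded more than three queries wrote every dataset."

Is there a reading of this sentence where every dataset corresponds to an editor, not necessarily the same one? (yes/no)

The described interpretation is the *every dataset* > *one editor* scoping.
*every dataset* is a matrix argument; only *one editor* is modified by the relative clause *who funded more than three queries*, so the RC island is irrelevant to the target quantifier.
With no island boundary between them, the object can take inverse scope over the subject via ordinary QR within the clause.
So *every dataset* > *one editor* is among the available readings.

Yes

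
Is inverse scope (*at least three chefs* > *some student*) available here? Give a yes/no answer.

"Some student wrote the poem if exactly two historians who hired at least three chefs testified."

*at least three chefs* sits inside the relative clause *who hired at least three chefs*, which is itself inside the adjunct *if exactly two historians who hired at least three chefs testified*.
Nested islands: the RC island is itself inside an adjunct island, so wide scope is doubly excluded.
*at least three chefs* is confined to the island and cannot take scope over *some student*.

No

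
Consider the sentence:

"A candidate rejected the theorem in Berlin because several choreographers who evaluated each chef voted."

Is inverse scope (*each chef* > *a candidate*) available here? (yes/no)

The target quantifier *each chef* is part of the relative clause *who evaluated each chef*, which is itself inside the adjunct *because several choreographers who evaluated each chef voted*.
The quantifier would have to escape first the RC and then the adjunct — two independent island violations.
There is no licit LF on which *each chef* c-commands *a candidate*.
(Only the surface reading survives: one fixed candidate with respect to all the relevant chefs.)

No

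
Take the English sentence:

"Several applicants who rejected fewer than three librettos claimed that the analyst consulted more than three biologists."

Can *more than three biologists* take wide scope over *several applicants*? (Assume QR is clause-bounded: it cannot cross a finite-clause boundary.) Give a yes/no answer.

*more than three biologists* occurs within the finite complement clause *that the analyst consulted more than three biologists*.
Finite CP is the ceiling for QR here, by assumption.
*more than three biologists* is confined to the island and cannot take scope over *several applicants*.

No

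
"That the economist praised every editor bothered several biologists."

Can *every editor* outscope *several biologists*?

No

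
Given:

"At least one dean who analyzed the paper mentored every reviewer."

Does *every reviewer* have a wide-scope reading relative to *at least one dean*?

Although the sentence contains a relative clause (*who analyzed the paper*), *every reviewer* is outside it, in the matrix VP.
With no island boundary between them, the object can take inverse scope over the subject via ordinary QR within the clause.

Yes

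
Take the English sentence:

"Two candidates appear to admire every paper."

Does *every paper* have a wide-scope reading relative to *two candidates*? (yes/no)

Infinitival complements of raising predicates do not block QR; *every paper* and *two candidates* are effectively clausemates.
Nothing blocks QR of the lower DP to a position above the higher one, so inverse scope is available.
Both orderings are possible: *two candidates* > *every paper* and *every paper* > *two candidates*.

Yes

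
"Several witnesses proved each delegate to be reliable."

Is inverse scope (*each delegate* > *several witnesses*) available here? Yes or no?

The ECM infinitive is scope-transparent — *each delegate* is free to raise above *several witnesses*.
With no island boundary between them, the object can take inverse scope over the subject via ordinary QR within the clause.

Yes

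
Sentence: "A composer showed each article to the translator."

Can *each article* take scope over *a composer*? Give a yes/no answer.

Yes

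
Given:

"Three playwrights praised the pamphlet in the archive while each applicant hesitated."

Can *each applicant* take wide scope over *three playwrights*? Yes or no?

No

Structurally, *each applicant* is inside the adjunct clause *while each applicant hesitated*.
Scope out of an adjunct clause is unavailable: QR respects the adjunct-island constraint.
So *each applicant* cannot raise high enough to outscope *three playwrights*; only the surface ordering *three playwrights* > *each applicant* is available.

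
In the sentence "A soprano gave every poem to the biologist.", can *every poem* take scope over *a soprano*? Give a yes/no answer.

Yes

*every poem* is the matrix object and *a soprano* the matrix subject; the two are clausemates.
With no island boundary between them, the object can take inverse scope over the subject via ordinary QR within the clause.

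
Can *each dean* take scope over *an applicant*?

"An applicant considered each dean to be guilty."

Yes

*each dean* is an ECM subject; ECM complements are not islands, and the embedded quantifier may take matrix scope.
Nothing blocks QR of the lower DP to a position above the higher one, so inverse scope is available.
So *each dean* > *an applicant* is among the available readings.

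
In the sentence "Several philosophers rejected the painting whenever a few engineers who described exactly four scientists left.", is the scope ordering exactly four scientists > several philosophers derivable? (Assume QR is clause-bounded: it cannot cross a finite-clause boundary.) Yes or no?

The target quantifier *exactly four scientists* is part of the relative clause *who described exactly four scientists*, which is itself inside the adjunct *whenever a few engineers who described exactly four scientists left*.
Both the relative clause and the enclosing adjunct are scope islands; QR cannot cross either.
So *exactly four scientists* cannot raise high enough to outscope *several philosophers*; only the surface ordering *several philosophers* > *exactly four scientists* is available.

No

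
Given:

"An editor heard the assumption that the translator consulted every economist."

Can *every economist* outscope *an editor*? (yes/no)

No

*every economist* is embedded in the complex NP *the assumption that the translator consulted every economist*.
Noun-complement clauses are scope islands (the Complex NP Constraint): a quantifier inside one cannot scope into the matrix.
So *every economist* cannot raise to a position above *an editor*.
(Only the surface reading survives: one fixed editor with respect to all the relevant economists.)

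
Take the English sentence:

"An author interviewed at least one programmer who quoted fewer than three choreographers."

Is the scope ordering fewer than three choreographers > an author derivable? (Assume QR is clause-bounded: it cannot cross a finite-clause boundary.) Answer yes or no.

No

Structurally, *fewer than three choreographers* is inside the relative clause *who quoted fewer than three choreographers* modifying *at least one programmer*.
The relative clause forms an island for QR, so the quantifier is confined to the head noun's restrictor.
So the wide-scope reading for *fewer than three choreographers* is blocked.
(Only the surface reading survives: one fixed author with respect to all the relevant choreographers.)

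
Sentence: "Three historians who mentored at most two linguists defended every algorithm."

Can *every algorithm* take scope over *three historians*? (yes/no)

Yes

*every algorithm* is a matrix argument; only *three historians* is modified by the relative clause *who mentored at most two linguists*, so the RC island is irrelevant to the target quantifier.
Clause-internal QR can adjoin the lower DP above the subject, yielding the inverse reading.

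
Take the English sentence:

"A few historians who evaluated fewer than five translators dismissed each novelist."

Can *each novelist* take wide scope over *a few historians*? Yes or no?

Yes

The relative clause *who evaluated fewer than five translators* modifies *a few historians*, but *each novelist* is not inside that relative clause — it is an argument of the matrix verb.
Ordinary QR to a clause-peripheral position gives the wide-scope LF for the lower DP.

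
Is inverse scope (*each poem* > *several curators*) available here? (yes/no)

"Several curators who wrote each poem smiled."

No

Structurally, *each poem* is inside the relative clause *who wrote each poem*.
Quantifiers inside a relative clause are trapped there; the RC boundary blocks QR.
*each poem* > *several curators* would require crossing that boundary, which is illicit.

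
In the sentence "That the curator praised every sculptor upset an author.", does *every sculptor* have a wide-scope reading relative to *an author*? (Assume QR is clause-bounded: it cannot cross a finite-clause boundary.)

*every sculptor* is embedded in the sentential subject *that the curator praised every sculptor*.
The Sentential Subject Constraint rules out raising the quantifier out of the that-clause subject.
*every sculptor* > *an author* would require crossing that boundary, which is illicit.

No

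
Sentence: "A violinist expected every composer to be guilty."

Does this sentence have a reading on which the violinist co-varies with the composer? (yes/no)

The paraphrase describes the scope ordering *every composer* > *a violinist*.
The ECM infinitive is scope-transparent — *every composer* is free to raise above *a violinist*.
Since no island is crossed, the inverse ordering is licensed alongside surface scope.
Both orderings are possible: *a violinist* > *every composer* and *every composer* > *a violinist*.

Yes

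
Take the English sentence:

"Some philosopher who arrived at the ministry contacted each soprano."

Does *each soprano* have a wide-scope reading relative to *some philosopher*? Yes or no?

The RC *who arrived at the ministry* is an island, but *each soprano* is not inside it — it is the matrix object, a clausemate of *some philosopher*.
No island intervenes, so both surface and inverse scope are derivable.
The sentence is scopally ambiguous between *some philosopher* > *each soprano* and *each soprano* > *some philosopher*.

Yes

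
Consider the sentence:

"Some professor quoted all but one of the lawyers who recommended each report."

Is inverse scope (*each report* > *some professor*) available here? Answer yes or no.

No

*each report* occurs within the relative clause *who recommended each report* modifying *all but one of the lawyers*.
Quantifiers inside a relative clause are trapped there; the RC boundary blocks QR.
There is no licit LF on which *each report* c-commands *some professor*.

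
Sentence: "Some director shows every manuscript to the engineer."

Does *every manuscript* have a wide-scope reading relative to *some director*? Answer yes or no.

Yes

*every manuscript* and *some director* are in the same minimal clause.
Clause-internal QR can adjoin the lower DP above the subject, yielding the inverse reading.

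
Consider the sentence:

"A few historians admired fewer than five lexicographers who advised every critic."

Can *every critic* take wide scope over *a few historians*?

The target quantifier *every critic* is part of the relative clause *who advised every critic* modifying *fewer than five lexicographers*.
The relative clause forms an island for QR, so the quantifier is confined to the head noun's restrictor.
*every critic* > *a few historians* would require crossing that boundary, which is illicit.

No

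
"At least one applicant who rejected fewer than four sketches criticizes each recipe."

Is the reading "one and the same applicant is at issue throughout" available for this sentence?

Yes

That reading corresponds to *at least one applicant* > *each recipe*.
Nothing needs to raise for *at least one applicant* > *each recipe*, so no island constraint is at stake.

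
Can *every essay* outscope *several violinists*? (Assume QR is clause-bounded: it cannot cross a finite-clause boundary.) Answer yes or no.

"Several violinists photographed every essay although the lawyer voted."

Yes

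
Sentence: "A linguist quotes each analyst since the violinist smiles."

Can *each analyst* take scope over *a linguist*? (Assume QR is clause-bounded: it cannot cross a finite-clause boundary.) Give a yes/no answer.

The adjunct clause does not contain *each analyst*, which is the matrix object.
QR within a single clause is free, so the lower quantifier may take scope over the higher one.

Yes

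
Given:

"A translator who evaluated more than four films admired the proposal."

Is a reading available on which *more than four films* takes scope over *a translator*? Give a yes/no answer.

No

*more than four films* is embedded in the relative clause *who evaluated more than four films*.
Quantifiers inside a relative clause are trapped there; the RC boundary blocks QR.
So *more than four films* cannot raise high enough to outscope *a translator*; only the surface ordering *a translator* > *more than four films* is available.
(Only the surface reading survives: one fixed translator with respect to all the relevant films.)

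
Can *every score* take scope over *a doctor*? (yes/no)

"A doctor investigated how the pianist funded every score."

No

*every score* is embedded in the embedded question *how the pianist funded every score*.
Embedded questions are wh-islands: a quantifier inside an indirect question cannot QR into the matrix clause.
So *every score* cannot raise to a position above *a doctor*.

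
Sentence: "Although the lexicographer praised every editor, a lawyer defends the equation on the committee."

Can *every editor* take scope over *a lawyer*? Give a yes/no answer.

*every editor* occurs within the adjunct clause *although the lexicographer praised every editor*.
Scope out of an adjunct clause is unavailable: QR respects the adjunct-island constraint.
*every editor* is confined to the island and cannot take scope over *a lawyer*.

No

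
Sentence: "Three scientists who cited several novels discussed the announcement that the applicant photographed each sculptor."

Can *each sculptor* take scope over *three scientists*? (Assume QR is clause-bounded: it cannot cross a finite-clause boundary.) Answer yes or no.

No

*each sculptor* occurs within the complex NP *the announcement that the applicant photographed each sculptor*.
Since the clause is the complement of a nominal head, the CNPC blocks scope extraction.
So the wide-scope reading for *each sculptor* is blocked.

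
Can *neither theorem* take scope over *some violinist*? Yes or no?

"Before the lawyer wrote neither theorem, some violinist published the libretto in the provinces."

*neither theorem* is embedded in the adjunct clause *before the lawyer wrote neither theorem*.
Adjunct clauses are scope islands: a quantifier inside an adjunct cannot raise into the matrix clause.
*neither theorem* > *some violinist* would require crossing that boundary, which is illicit.

No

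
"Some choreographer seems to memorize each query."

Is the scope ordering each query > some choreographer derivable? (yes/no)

Yes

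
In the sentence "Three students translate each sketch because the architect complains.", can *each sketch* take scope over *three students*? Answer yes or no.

Yes

The adjunct clause does not contain *each sketch*, which is the matrix object.
QR within a single clause is free, so the lower quantifier may take scope over the higher one.
So *each sketch* > *three students* is among the available readings.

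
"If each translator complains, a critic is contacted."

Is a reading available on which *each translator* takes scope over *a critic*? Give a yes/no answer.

No

*each translator* is embedded in the adjunct clause *if each translator complains*.
Adverbial clauses are not L-marked, so they are barriers for QR — the quantifier cannot escape the adjunct.
So *each translator* cannot raise to a position above *a critic*.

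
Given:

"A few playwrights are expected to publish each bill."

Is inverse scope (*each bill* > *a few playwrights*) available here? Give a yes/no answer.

Yes

Raising constructions are monoclausal for scope purposes; *each bill* is not separated from *a few playwrights* by any island.
Clause-internal QR can adjoin the lower DP above the subject, yielding the inverse reading.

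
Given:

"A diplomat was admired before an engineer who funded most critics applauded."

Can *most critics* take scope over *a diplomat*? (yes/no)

No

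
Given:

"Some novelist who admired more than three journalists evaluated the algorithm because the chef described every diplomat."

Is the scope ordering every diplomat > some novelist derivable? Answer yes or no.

*every diplomat* sits inside the adjunct clause *because the chef described every diplomat*.
Adverbial clauses are not L-marked, so they are barriers for QR — the quantifier cannot escape the adjunct.
So *every diplomat* cannot raise to a position above *some novelist*.

No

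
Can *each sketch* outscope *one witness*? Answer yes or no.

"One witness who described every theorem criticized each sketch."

Yes

The relative clause *who described every theorem* modifies *one witness*, but *each sketch* is not inside that relative clause — it is an argument of the matrix verb.
Since no island is crossed, the inverse ordering is licensed alongside surface scope.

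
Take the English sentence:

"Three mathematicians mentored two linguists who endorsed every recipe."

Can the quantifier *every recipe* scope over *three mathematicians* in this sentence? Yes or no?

Structurally, *every recipe* is inside the relative clause *who endorsed every recipe* modifying *two linguists*.
Relative clauses block scope extraction: QR cannot target a position outside the modified NP.
The inverse ordering *every recipe* > *three mathematicians* is therefore underivable.

No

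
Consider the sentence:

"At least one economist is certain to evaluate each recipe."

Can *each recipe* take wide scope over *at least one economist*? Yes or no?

Yes

Raising constructions are monoclausal for scope purposes; *each recipe* is not separated from *at least one economist* by any island.
Clause-internal QR can adjoin the lower DP above the subject, yielding the inverse reading.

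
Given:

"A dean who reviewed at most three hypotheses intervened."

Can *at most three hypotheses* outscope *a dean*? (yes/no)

The DP *at most three hypotheses* is contained in the relative clause *who reviewed at most three hypotheses*.
A relative clause is a scope island — quantifier raising cannot cross its boundary.
So *at most three hypotheses* cannot raise to a position above *a dean*.
(Only the surface reading survives: one fixed dean with respect to all the relevant hypotheses.)

No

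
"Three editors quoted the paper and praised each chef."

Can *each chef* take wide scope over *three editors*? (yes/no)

The target quantifier *each chef* is part of one conjunct of the coordinate structure (*praised each chef*).
Coordinate structures are islands for non-across-the-board movement, QR included.
*each chef* > *three editors* would require crossing that boundary, which is illicit.

No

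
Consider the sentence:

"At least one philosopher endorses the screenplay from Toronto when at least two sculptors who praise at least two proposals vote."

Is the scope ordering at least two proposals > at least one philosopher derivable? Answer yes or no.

No

The target quantifier *at least two proposals* is part of the relative clause *who praise at least two proposals*, which is itself inside the adjunct *when at least two sculptors who praise at least two proposals vote*.
Two island boundaries intervene — the relative clause and the adjunct. Either alone would block QR.
*at least two proposals* is confined to the island and cannot take scope over *at least one philosopher*.
(Only the surface reading survives: one fixed philosopher with respect to all the relevant proposals.)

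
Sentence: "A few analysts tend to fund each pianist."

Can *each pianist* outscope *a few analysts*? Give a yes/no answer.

Raising constructions are monoclausal for scope purposes; *each pianist* is not separated from *a few analysts* by any island.
QR within a single clause is free, so the lower quantifier may take scope over the higher one.

Yes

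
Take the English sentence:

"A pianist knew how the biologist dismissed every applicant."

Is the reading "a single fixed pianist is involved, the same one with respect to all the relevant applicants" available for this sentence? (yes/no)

Yes

That reading corresponds to *a pianist* > *every applicant*.
That is the surface-scope ordering, which is always one of the available readings — island constraints only ever restrict inverse scope.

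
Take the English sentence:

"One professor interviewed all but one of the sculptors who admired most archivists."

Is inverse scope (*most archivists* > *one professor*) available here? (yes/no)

The target quantifier *most archivists* is part of the relative clause *who admired most archivists* modifying *all but one of the sculptors*.
A relative clause is a scope island — quantifier raising cannot cross its boundary.
There is no licit LF on which *most archivists* c-commands *one professor*.

No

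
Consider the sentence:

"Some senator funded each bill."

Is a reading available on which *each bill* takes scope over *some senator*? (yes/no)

Yes

*each bill* and *some senator* are in the same minimal clause.
Since no island is crossed, the inverse ordering is licensed alongside surface scope.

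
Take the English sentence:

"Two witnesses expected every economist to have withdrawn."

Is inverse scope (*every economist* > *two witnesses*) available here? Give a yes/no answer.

Yes

*every economist* is the subject of an ECM infinitive — the infinitival complement of an ECM verb is not a scope island, so *every economist* can raise into the matrix clause.
QR within a single clause is free, so the lower quantifier may take scope over the higher one.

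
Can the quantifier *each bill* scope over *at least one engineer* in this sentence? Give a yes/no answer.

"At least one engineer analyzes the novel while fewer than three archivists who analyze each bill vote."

No

*each bill* sits inside the relative clause *who analyze each bill*, which is itself inside the adjunct *while fewer than three archivists who analyze each bill vote*.
The quantifier would have to escape first the RC and then the adjunct — two independent island violations.
*each bill* > *at least one engineer* would require crossing that boundary, which is illicit.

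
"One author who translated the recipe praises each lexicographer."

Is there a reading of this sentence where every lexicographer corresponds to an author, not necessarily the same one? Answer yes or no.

Yes

This is the *each lexicographer* > *one author* reading.
The RC *who translated the recipe* is an island, but *each lexicographer* is not inside it — it is the matrix object, a clausemate of *one author*.
Nothing blocks QR of the lower DP to a position above the higher one, so inverse scope is available.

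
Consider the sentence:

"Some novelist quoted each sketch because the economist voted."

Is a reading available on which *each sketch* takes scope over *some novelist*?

Although there is an adjunct clause, *each sketch* is in the main clause, not inside the adjunct.
Since no island is crossed, the inverse ordering is licensed alongside surface scope.

Yes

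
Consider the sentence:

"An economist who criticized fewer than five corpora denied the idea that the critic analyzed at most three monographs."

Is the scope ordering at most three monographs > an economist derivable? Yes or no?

No

The DP *at most three monographs* is contained in the complex NP *the idea that the critic analyzed at most three monographs*.
Noun-complement clauses are scope islands (the Complex NP Constraint): a quantifier inside one cannot scope into the matrix.
The inverse ordering *at most three monographs* > *an economist* is therefore underivable.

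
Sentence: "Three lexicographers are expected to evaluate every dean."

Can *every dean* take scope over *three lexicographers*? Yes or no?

Infinitival complements of raising predicates do not block QR; *every dean* and *three lexicographers* are effectively clausemates.
No island intervenes, so both surface and inverse scope are derivable.

Yes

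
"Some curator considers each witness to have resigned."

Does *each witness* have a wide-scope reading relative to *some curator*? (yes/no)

Yes

*each witness* is an ECM subject; ECM complements are not islands, and the embedded quantifier may take matrix scope.
Ordinary QR to a clause-peripheral position gives the wide-scope LF for the lower DP.
So *each witness* > *some curator* is among the available readings.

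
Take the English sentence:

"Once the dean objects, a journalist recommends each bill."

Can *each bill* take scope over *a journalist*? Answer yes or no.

Although there is an adjunct clause, *each bill* is in the main clause, not inside the adjunct.
Clause-internal QR can adjoin the lower DP above the subject, yielding the inverse reading.

Yes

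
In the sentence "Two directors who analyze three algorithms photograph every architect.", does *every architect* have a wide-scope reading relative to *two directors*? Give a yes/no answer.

Yes

Although the sentence contains a relative clause (*who analyze three algorithms*), *every architect* is outside it, in the matrix VP.
Nothing blocks QR of the lower DP to a position above the higher one, so inverse scope is available.
So *every architect* > *two directors* is among the available readings.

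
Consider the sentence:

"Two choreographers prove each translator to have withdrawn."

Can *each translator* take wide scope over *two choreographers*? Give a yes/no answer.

*each translator* is an ECM subject; ECM complements are not islands, and the embedded quantifier may take matrix scope.
Clause-internal QR can adjoin the lower DP above the subject, yielding the inverse reading.
So *each translator* > *two choreographers* is among the available readings.

Yes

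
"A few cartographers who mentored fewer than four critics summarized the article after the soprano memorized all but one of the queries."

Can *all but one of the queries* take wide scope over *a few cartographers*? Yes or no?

The target quantifier *all but one of the queries* is part of the adjunct clause *after the soprano memorized all but one of the queries*.
The adjunct-island constraint bars QR out of an adverbial clause.
*all but one of the queries* is confined to the island and cannot take scope over *a few cartographers*.

No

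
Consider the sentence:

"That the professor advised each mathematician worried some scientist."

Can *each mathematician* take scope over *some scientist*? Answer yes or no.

No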